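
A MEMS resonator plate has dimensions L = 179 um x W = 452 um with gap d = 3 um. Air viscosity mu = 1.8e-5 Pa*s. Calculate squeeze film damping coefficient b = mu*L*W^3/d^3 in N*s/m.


Step 1: Convert to SI.
L = 179e-6 m, W = 452e-6 m, d = 3e-6 m
Step 2: W^3 = (452e-6)^3 = 9.23e-11 m^3
Step 3: d^3 = (3e-6)^3 = 2.70e-17 m^3
Step 4: b = 1.8e-5 * 179e-6 * 9.23e-11 / 2.70e-17
b = 1.10e-02 N*s/m


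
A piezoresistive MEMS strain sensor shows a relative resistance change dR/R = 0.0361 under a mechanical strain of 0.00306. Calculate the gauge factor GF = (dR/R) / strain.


Step 1: Identify values.
dR/R = 0.0361, strain = 0.00306
Step 2: GF = (dR/R) / strain = 0.0361 / 0.00306
GF = 11.8


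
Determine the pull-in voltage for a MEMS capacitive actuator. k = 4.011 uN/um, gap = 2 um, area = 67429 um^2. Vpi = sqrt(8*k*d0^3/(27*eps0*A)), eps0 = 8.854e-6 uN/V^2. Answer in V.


Step 1: Compute numerator: 8 * k * d0^3 = 8 * 4.011 * 2^3 = 256.704
Step 2: Compute denominator: 27 * eps0 * A = 27 * 8.854e-6 * 67429 = 16.119442
Step 3: Vpi = sqrt(256.704 / 16.119442)
Vpi = 3.99 V


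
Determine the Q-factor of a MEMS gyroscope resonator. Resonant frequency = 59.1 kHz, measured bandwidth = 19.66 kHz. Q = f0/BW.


Step 1: Q = f0 / bandwidth
Step 2: Q = 59.1 / 19.66
Q = 3.0


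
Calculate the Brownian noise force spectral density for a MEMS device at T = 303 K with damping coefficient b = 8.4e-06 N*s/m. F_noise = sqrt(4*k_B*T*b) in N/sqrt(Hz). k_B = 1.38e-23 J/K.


Step 1: Compute 4 * k_B * T * b
= 4 * 1.38e-23 * 303 * 8.4e-06
= 1.4050e-25 N^2/Hz
Step 2: F_noise = sqrt(1.4050e-25)
F_noise = 3.75e-13 N/sqrt(Hz)


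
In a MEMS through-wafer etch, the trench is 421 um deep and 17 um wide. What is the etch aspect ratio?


Step 1: AR = depth / width
Step 2: AR = 421 / 17
AR = 24.8


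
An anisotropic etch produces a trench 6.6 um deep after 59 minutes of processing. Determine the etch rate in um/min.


Step 1: Etch rate = depth / time
Step 2: rate = 6.6 / 59
rate = 0.112 um/min


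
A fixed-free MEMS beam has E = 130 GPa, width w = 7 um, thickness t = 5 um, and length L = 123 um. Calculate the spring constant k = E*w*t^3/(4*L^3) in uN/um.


Step 1: Convert E to consistent units (1 GPa = 1000 uN/um^2).
E = 130 GPa = 130000 uN/um^2
Step 2: Compute t^3 = 5^3 = 125
Step 3: Compute L^3 = 123^3 = 1860867
Step 4: k = 130000 * 7 * 125 / (4 * 1860867)
k = 15.2819 uN/um


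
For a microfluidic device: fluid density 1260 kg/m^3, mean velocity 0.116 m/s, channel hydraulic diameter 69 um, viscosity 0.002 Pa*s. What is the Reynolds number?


Step 1: Convert Dh to meters: Dh = 69e-6 m
Step 2: Re = rho * v * Dh / mu
Re = 1260 * 0.116 * 69e-6 / 0.002
Re = 5.043


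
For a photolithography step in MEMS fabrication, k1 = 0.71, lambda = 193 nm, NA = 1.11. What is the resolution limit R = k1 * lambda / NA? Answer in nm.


Step 1: Identify values: k1 = 0.71, lambda = 193 nm, NA = 1.11
Step 2: R = k1 * lambda / NA
R = 0.71 * 193 / 1.11
R = 123.5 nm


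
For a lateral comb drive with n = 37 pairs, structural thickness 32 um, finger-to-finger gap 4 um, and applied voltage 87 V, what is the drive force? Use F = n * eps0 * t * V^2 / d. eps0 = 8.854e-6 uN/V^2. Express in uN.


Step 1: Parameters: n=37, eps0=8.854e-6 uN/V^2, t=32 um, V=87 V, d=4 um
Step 2: V^2 = 7569
Step 3: F = 37 * 8.854e-6 * 32 * 7569 / 4
F = 19.837 uN


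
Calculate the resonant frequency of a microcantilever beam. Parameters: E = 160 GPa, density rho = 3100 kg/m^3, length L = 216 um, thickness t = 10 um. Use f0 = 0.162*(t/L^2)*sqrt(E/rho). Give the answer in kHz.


Step 1: Convert units to SI.
t_SI = 10e-6 m, L_SI = 216e-6 m
Step 2: Calculate sqrt(E/rho).
sqrt(160e9 / 3100) = 7184.21 m/s
Step 3: Compute f0.
f0 = 0.162 * 10e-6 / (216e-6)^2 * 7184.21 = 249451.7 Hz = 249.45 kHz


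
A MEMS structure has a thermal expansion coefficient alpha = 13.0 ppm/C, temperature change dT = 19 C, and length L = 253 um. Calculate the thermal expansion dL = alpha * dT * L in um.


Step 1: Convert CTE: alpha = 13.0 ppm/C = 13.0e-6 /C
Step 2: dL = 13.0e-6 * 19 * 253
dL = 0.0625 um


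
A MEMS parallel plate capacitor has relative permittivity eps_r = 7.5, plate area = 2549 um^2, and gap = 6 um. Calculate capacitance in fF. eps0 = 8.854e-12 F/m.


Step 1: Convert area to m^2: A = 2549e-12 m^2
Step 2: Convert gap to m: d = 6e-6 m
Step 3: C = eps0 * eps_r * A / d
C = 8.854e-12 * 7.5 * 2549e-12 / 6e-6
Step 4: Convert to fF (multiply by 1e15).
C = 28.21 fF


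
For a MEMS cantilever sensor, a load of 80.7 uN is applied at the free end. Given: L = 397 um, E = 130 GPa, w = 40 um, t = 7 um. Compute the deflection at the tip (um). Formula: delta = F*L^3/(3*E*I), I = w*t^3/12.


Step 1: Calculate the second moment of area.
I = w * t^3 / 12 = 40 * 7^3 / 12 = 1143.3333 um^4
Step 2: Convert E to consistent units (1 GPa = 1000 uN/um^2).
E = 130 GPa = 130000 uN/um^2
Step 3: Calculate tip deflection.
delta = F * L^3 / (3 * E * I)
delta = 80.7 * 397^3 / (3 * 130000 * 1143.3333)
delta = 11.3242 um


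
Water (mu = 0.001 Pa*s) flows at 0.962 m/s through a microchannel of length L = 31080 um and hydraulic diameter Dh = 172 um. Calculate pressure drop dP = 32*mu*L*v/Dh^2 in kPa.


Step 1: Convert to SI: L = 31080e-6 m, Dh = 172e-6 m
Step 2: dP = 32 * 0.001 * 31080e-6 * 0.962 / (172e-6)^2
Step 3: dP = 32340.68 Pa
Step 4: Convert to kPa: dP = 32.34 kPa


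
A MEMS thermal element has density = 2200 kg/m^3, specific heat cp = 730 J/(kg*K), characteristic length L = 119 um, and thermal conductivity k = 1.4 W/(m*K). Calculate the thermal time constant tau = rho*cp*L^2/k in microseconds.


Step 1: Convert L to m: L = 119e-6 m
Step 2: L^2 = (119e-6)^2 = 1.4161e-08 m^2
Step 3: tau = 2200 * 730 * 1.4161e-08 / 1.4 = 1.624469e-02 s
Step 4: Convert to microseconds (multiply by 1e6).
tau = 16244.69 us


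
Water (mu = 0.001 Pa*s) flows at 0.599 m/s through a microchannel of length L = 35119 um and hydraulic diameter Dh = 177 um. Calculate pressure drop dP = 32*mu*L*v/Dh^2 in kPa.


Step 1: Convert to SI: L = 35119e-6 m, Dh = 177e-6 m
Step 2: dP = 32 * 0.001 * 35119e-6 * 0.599 / (177e-6)^2
Step 3: dP = 21486.83 Pa
Step 4: Convert to kPa: dP = 21.49 kPa


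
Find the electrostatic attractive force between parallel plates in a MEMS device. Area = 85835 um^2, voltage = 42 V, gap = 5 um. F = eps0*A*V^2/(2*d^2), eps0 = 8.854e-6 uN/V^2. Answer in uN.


Step 1: Identify parameters.
eps0 = 8.854e-6 uN/V^2, A = 85835 um^2, V = 42 V, d = 5 um
Step 2: Compute V^2 = 42^2 = 1764
Step 3: Compute d^2 = 5^2 = 25
Step 4: F = 0.5 * 8.854e-6 * 85835 * 1764 / 25
F = 26.812 uN


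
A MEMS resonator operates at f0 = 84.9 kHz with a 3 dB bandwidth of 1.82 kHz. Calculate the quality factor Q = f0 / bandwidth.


Step 1: Q = f0 / bandwidth
Step 2: Q = 84.9 / 1.82
Q = 46.6


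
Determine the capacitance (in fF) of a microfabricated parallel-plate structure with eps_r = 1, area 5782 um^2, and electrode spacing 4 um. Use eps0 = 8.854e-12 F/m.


Step 1: Convert area to m^2: A = 5782e-12 m^2
Step 2: Convert gap to m: d = 4e-6 m
Step 3: C = eps0 * eps_r * A / d
C = 8.854e-12 * 1 * 5782e-12 / 4e-6
Step 4: Convert to fF (multiply by 1e15).
C = 12.8 fF


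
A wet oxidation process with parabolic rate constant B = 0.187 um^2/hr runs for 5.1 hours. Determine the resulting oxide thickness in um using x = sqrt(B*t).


Step 1: Compute B*t = 0.187 * 5.1 = 0.9537
Step 2: x = sqrt(0.9537)
x = 0.977 um


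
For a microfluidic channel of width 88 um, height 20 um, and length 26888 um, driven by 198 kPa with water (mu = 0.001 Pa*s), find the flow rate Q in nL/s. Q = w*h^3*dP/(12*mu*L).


Step 1: Convert all dimensions to SI (meters).
w = 88e-6 m, h = 20e-6 m, L = 26888e-6 m, dP = 198e3 Pa
Step 2: Q = w * h^3 * dP / (12 * mu * L)
Q = 88e-6 * (20e-6)^3 * 198e3 / (12 * 0.001 * 26888e-6) = 4.3201428e-10 m^3/s
Step 3: Convert Q from m^3/s to nL/s (1 m^3 = 1e12 nL, so multiply by 1e12).
Q = 432.014 nL/s


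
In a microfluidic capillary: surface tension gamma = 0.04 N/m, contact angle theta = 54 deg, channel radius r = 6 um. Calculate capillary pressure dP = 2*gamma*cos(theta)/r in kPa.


Step 1: cos(54 deg) = 0.5878
Step 2: Convert r to m: r = 6e-6 m
Step 3: dP = 2 * 0.04 * 0.5878 / 6e-6 = 7837.3 Pa
Step 4: Convert Pa to kPa (divide by 1000).
dP = 7.84 kPa


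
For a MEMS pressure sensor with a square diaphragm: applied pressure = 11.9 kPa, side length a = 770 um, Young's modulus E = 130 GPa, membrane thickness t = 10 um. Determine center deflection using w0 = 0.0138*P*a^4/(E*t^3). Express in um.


Step 1: Convert pressure to compatible units (E is in GPa, so P in GPa).
P = 11.9 kPa = 11.9e-6 GPa
Step 2: Compute numerator: 0.0138 * P * a^4.
a^4 = 770^4 = 351530410000
numerator = 0.0138 * 11.9e-6 * 351530410000 = 5.77283e+04
Step 3: Compute denominator: E * t^3 = 130 * 10^3 = 130000
Step 4: w0 = numerator / denominator = 5.77283e+04 / 130000 = 0.4441 um


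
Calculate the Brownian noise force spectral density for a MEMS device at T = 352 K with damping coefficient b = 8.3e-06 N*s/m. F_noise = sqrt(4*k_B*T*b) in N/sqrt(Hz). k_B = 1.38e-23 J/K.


Step 1: Compute 4 * k_B * T * b
= 4 * 1.38e-23 * 352 * 8.3e-06
= 1.6127e-25 N^2/Hz
Step 2: F_noise = sqrt(1.6127e-25)
F_noise = 4.02e-13 N/sqrt(Hz)


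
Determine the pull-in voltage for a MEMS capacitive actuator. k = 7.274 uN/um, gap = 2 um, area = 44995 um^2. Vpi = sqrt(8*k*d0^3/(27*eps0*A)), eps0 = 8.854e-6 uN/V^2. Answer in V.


Step 1: Compute numerator: 8 * k * d0^3 = 8 * 7.274 * 2^3 = 465.536
Step 2: Compute denominator: 27 * eps0 * A = 27 * 8.854e-6 * 44995 = 10.756415
Step 3: Vpi = sqrt(465.536 / 10.756415)
Vpi = 6.58 V


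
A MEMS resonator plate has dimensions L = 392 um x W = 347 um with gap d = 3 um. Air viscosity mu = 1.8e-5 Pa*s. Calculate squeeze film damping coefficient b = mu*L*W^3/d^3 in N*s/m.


Step 1: Convert to SI.
L = 392e-6 m, W = 347e-6 m, d = 3e-6 m
Step 2: W^3 = (347e-6)^3 = 4.18e-11 m^3
Step 3: d^3 = (3e-6)^3 = 2.70e-17 m^3
Step 4: b = 1.8e-5 * 392e-6 * 4.18e-11 / 2.70e-17
b = 1.09e-02 N*s/m


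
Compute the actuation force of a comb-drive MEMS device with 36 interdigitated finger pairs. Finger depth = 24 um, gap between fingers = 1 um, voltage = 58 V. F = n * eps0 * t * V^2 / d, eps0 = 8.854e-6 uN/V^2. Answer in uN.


Step 1: Parameters: n=36, eps0=8.854e-6 uN/V^2, t=24 um, V=58 V, d=1 um
Step 2: V^2 = 3364
Step 3: F = 36 * 8.854e-6 * 24 * 3364 / 1
F = 25.734 uN


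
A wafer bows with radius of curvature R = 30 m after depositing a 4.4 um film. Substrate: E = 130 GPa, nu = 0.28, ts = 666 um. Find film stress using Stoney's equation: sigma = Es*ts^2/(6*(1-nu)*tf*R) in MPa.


Step 1: Compute numerator: Es * ts^2 = 130 * 666^2 = 57662280 (GPa*um^2)
Step 2: Compute denominator (R in um): 6*(1-nu)*tf*R = 6*0.72*4.4*30e6 = 570240000.0 (um^2)
Step 3: sigma (GPa) = 57662280 / 570240000.0 = 1.01119e-01 GPa
Step 4: Convert to MPa (x1000): sigma = 101.1 MPa


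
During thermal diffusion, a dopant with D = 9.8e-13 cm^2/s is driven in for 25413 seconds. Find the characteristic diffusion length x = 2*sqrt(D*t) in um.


Step 1: Compute D*t = 9.8e-13 * 25413 = 2.490474e-08 cm^2
Step 2: sqrt(D*t) = 1.57812e-04 cm
Step 3: x = 2 * 1.57812e-04 cm = 3.15624e-04 cm
Step 4: Convert to um (1 cm = 1e4 um): x = 3.156 um


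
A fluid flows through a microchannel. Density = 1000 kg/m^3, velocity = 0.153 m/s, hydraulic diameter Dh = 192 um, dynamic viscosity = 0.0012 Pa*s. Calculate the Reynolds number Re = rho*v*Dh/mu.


Step 1: Convert Dh to meters: Dh = 192e-6 m
Step 2: Re = rho * v * Dh / mu
Re = 1000 * 0.153 * 192e-6 / 0.0012
Re = 24.48


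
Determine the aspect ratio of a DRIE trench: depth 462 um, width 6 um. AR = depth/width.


Step 1: AR = depth / width
Step 2: AR = 462 / 6
AR = 77.0


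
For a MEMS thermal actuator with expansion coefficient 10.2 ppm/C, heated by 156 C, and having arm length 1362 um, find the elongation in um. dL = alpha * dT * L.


Step 1: Convert CTE: alpha = 10.2 ppm/C = 10.2e-6 /C
Step 2: dL = 10.2e-6 * 156 * 1362
dL = 2.1672 um


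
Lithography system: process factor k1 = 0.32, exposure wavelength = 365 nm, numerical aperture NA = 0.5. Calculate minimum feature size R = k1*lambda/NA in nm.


Step 1: Identify values: k1 = 0.32, lambda = 365 nm, NA = 0.5
Step 2: R = k1 * lambda / NA
R = 0.32 * 365 / 0.5
R = 233.6 nm


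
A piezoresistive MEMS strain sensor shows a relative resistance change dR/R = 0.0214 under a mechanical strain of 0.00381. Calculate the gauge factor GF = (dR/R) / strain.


Step 1: Identify values.
dR/R = 0.0214, strain = 0.00381
Step 2: GF = (dR/R) / strain = 0.0214 / 0.00381
GF = 5.6


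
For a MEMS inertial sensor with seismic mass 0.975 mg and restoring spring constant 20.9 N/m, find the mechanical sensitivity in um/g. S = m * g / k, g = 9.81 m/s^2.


Step 1: Convert mass: m = 0.975 mg = 9.75e-07 kg
Step 2: S = m * g / k = 9.75e-07 * 9.81 / 20.9
Step 3: S = 4.58e-07 m/g
Step 4: Convert to um/g: S = 0.458 um/g


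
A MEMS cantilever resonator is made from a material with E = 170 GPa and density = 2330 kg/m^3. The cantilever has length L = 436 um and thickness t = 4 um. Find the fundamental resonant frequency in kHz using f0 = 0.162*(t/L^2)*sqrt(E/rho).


Step 1: Convert units to SI.
t_SI = 4e-6 m, L_SI = 436e-6 m
Step 2: Calculate sqrt(E/rho).
sqrt(170e9 / 2330) = 8541.74 m/s
Step 3: Compute f0.
f0 = 0.162 * 4e-6 / (436e-6)^2 * 8541.74 = 29117.1 Hz = 29.12 kHz


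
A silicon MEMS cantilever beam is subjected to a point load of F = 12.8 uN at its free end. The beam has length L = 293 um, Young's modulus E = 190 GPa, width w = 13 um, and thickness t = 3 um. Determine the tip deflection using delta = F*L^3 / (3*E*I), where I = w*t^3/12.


Step 1: Calculate the second moment of area.
I = w * t^3 / 12 = 13 * 3^3 / 12 = 29.25 um^4
Step 2: Convert E to consistent units (1 GPa = 1000 uN/um^2).
E = 190 GPa = 190000 uN/um^2
Step 3: Calculate tip deflection.
delta = F * L^3 / (3 * E * I)
delta = 12.8 * 293^3 / (3 * 190000 * 29.25)
delta = 19.3113 um


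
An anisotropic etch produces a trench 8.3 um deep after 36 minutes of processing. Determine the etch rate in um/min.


Step 1: Etch rate = depth / time
Step 2: rate = 8.3 / 36
rate = 0.231 um/min


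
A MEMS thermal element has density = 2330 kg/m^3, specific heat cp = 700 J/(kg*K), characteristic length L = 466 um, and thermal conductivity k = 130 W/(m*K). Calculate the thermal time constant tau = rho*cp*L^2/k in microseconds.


Step 1: Convert L to m: L = 466e-6 m
Step 2: L^2 = (466e-6)^2 = 2.17156e-07 m^2
Step 3: tau = 2330 * 700 * 2.17156e-07 / 130 = 2.72447258e-03 s
Step 4: Convert to microseconds (multiply by 1e6).
tau = 2724.473 us


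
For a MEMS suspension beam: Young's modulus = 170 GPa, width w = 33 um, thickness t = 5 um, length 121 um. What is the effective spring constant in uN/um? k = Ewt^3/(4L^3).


Step 1: Convert E to consistent units (1 GPa = 1000 uN/um^2).
E = 170 GPa = 170000 uN/um^2
Step 2: Compute t^3 = 5^3 = 125
Step 3: Compute L^3 = 121^3 = 1771561
Step 4: k = 170000 * 33 * 125 / (4 * 1771561)
k = 98.9593 uN/um


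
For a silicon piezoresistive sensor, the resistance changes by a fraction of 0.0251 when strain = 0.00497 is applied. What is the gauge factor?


Step 1: Identify values.
dR/R = 0.0251, strain = 0.00497
Step 2: GF = (dR/R) / strain = 0.0251 / 0.00497
GF = 5.1


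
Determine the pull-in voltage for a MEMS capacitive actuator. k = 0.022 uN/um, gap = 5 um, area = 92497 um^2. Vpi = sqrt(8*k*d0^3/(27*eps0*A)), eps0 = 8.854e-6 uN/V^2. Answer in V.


Step 1: Compute numerator: 8 * k * d0^3 = 8 * 0.022 * 5^3 = 22.0
Step 2: Compute denominator: 27 * eps0 * A = 27 * 8.854e-6 * 92497 = 22.112148
Step 3: Vpi = sqrt(22.0 / 22.112148)
Vpi = 1.0 V


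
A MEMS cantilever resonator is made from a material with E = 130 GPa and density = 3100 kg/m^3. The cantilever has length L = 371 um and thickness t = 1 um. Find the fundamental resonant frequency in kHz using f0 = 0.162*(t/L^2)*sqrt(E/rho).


Step 1: Convert units to SI.
t_SI = 1e-6 m, L_SI = 371e-6 m
Step 2: Calculate sqrt(E/rho).
sqrt(130e9 / 3100) = 6475.76 m/s
Step 3: Compute f0.
f0 = 0.162 * 1e-6 / (371e-6)^2 * 6475.76 = 7621.8 Hz = 7.62 kHz


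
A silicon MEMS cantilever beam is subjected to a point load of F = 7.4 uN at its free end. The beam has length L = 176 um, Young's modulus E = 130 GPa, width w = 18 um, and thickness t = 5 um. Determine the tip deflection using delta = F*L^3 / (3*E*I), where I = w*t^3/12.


Step 1: Calculate the second moment of area.
I = w * t^3 / 12 = 18 * 5^3 / 12 = 187.5 um^4
Step 2: Convert E to consistent units (1 GPa = 1000 uN/um^2).
E = 130 GPa = 130000 uN/um^2
Step 3: Calculate tip deflection.
delta = F * L^3 / (3 * E * I)
delta = 7.4 * 176^3 / (3 * 130000 * 187.5)
delta = 0.5517 um


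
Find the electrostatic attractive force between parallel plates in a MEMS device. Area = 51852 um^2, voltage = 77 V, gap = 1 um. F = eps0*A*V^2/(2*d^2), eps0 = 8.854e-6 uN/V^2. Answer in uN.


Step 1: Identify parameters.
eps0 = 8.854e-6 uN/V^2, A = 51852 um^2, V = 77 V, d = 1 um
Step 2: Compute V^2 = 77^2 = 5929
Step 3: Compute d^2 = 1^2 = 1
Step 4: F = 0.5 * 8.854e-6 * 51852 * 5929 / 1
F = 1360.995 uN


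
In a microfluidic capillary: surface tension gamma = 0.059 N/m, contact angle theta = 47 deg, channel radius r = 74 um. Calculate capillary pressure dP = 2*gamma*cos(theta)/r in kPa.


Step 1: cos(47 deg) = 0.682
Step 2: Convert r to m: r = 74e-6 m
Step 3: dP = 2 * 0.059 * 0.682 / 74e-6 = 1087.5 Pa
Step 4: Convert Pa to kPa (divide by 1000).
dP = 1.09 kPa


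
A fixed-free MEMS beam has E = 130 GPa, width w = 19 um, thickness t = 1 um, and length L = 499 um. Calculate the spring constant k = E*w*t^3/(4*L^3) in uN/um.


Step 1: Convert E to consistent units (1 GPa = 1000 uN/um^2).
E = 130 GPa = 130000 uN/um^2
Step 2: Compute t^3 = 1^3 = 1
Step 3: Compute L^3 = 499^3 = 124251499
Step 4: k = 130000 * 19 * 1 / (4 * 124251499)
k = 0.005 uN/um


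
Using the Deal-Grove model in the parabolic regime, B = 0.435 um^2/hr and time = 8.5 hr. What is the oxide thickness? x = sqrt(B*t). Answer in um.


Step 1: Compute B*t = 0.435 * 8.5 = 3.6975
Step 2: x = sqrt(3.6975)
x = 1.923 um


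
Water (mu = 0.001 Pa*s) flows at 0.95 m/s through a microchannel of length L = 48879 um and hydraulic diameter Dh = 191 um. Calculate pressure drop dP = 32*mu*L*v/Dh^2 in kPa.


Step 1: Convert to SI: L = 48879e-6 m, Dh = 191e-6 m
Step 2: dP = 32 * 0.001 * 48879e-6 * 0.95 / (191e-6)^2
Step 3: dP = 40731.38 Pa
Step 4: Convert to kPa: dP = 40.73 kPa


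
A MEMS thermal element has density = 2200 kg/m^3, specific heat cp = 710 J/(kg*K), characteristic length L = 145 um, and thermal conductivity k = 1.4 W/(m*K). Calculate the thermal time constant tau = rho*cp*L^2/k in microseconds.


Step 1: Convert L to m: L = 145e-6 m
Step 2: L^2 = (145e-6)^2 = 2.1025e-08 m^2
Step 3: tau = 2200 * 710 * 2.1025e-08 / 1.4 = 2.345789286e-02 s
Step 4: Convert to microseconds (multiply by 1e6).
tau = 23457.893 us


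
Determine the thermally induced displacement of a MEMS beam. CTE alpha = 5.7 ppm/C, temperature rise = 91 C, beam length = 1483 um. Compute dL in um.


Step 1: Convert CTE: alpha = 5.7 ppm/C = 5.7e-6 /C
Step 2: dL = 5.7e-6 * 91 * 1483
dL = 0.7692 um


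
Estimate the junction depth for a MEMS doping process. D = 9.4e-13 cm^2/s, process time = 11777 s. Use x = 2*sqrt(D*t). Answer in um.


Step 1: Compute D*t = 9.4e-13 * 11777 = 1.107038e-08 cm^2
Step 2: sqrt(D*t) = 1.05216e-04 cm
Step 3: x = 2 * 1.05216e-04 cm = 2.10432e-04 cm
Step 4: Convert to um (1 cm = 1e4 um): x = 2.104 um


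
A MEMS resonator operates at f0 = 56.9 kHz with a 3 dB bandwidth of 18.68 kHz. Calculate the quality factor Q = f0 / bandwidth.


Step 1: Q = f0 / bandwidth
Step 2: Q = 56.9 / 18.68
Q = 3.0


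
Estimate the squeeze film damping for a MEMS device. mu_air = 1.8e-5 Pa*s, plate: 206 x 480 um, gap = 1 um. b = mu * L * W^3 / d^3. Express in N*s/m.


Step 1: Convert to SI.
L = 206e-6 m, W = 480e-6 m, d = 1e-6 m
Step 2: W^3 = (480e-6)^3 = 1.11e-10 m^3
Step 3: d^3 = (1e-6)^3 = 1.00e-18 m^3
Step 4: b = 1.8e-5 * 206e-6 * 1.11e-10 / 1.00e-18
b = 4.10e-01 N*s/m


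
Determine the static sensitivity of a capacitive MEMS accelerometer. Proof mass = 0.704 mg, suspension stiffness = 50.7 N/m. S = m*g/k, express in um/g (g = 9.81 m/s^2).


Step 1: Convert mass: m = 0.704 mg = 7.04e-07 kg
Step 2: S = m * g / k = 7.04e-07 * 9.81 / 50.7
Step 3: S = 1.36e-07 m/g
Step 4: Convert to um/g: S = 0.136 um/g


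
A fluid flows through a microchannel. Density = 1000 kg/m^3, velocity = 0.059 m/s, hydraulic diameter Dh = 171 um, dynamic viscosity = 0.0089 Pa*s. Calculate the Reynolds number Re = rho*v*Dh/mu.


Step 1: Convert Dh to meters: Dh = 171e-6 m
Step 2: Re = rho * v * Dh / mu
Re = 1000 * 0.059 * 171e-6 / 0.0089
Re = 1.134


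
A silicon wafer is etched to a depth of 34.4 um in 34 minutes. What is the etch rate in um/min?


Step 1: Etch rate = depth / time
Step 2: rate = 34.4 / 34
rate = 1.012 um/min


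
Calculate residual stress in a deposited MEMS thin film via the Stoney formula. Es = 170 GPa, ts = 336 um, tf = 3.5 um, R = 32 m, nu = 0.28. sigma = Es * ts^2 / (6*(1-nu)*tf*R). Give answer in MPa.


Step 1: Compute numerator: Es * ts^2 = 170 * 336^2 = 19192320 (GPa*um^2)
Step 2: Compute denominator (R in um): 6*(1-nu)*tf*R = 6*0.72*3.5*32e6 = 483840000.0 (um^2)
Step 3: sigma (GPa) = 19192320 / 483840000.0 = 3.9667e-02 GPa
Step 4: Convert to MPa (x1000): sigma = 39.7 MPa


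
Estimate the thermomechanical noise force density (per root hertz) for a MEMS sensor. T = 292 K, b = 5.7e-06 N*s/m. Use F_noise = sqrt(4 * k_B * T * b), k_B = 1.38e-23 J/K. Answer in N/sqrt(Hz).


Step 1: Compute 4 * k_B * T * b
= 4 * 1.38e-23 * 292 * 5.7e-06
= 9.1875e-26 N^2/Hz
Step 2: F_noise = sqrt(9.1875e-26)
F_noise = 3.03e-13 N/sqrt(Hz)


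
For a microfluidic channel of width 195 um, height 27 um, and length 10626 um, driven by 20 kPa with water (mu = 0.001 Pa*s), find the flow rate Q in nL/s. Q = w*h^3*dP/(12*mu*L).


Step 1: Convert all dimensions to SI (meters).
w = 195e-6 m, h = 27e-6 m, L = 10626e-6 m, dP = 20e3 Pa
Step 2: Q = w * h^3 * dP / (12 * mu * L)
Q = 195e-6 * (27e-6)^3 * 20e3 / (12 * 0.001 * 10626e-6) = 6.0201158e-10 m^3/s
Step 3: Convert Q from m^3/s to nL/s (1 m^3 = 1e12 nL, so multiply by 1e12).
Q = 602.012 nL/s


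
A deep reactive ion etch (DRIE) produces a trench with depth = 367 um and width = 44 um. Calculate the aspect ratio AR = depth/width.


Step 1: AR = depth / width
Step 2: AR = 367 / 44
AR = 8.3


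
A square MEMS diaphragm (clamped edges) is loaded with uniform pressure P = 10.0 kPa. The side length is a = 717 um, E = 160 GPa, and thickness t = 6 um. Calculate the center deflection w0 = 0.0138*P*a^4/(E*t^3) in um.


Step 1: Convert pressure to compatible units (E is in GPa, so P in GPa).
P = 10.0 kPa = 10.0e-6 GPa
Step 2: Compute numerator: 0.0138 * P * a^4.
a^4 = 717^4 = 264287499921
numerator = 0.0138 * 10.0e-6 * 264287499921 = 3.647167e+04
Step 3: Compute denominator: E * t^3 = 160 * 6^3 = 34560
Step 4: w0 = numerator / denominator = 3.647167e+04 / 34560 = 1.0553 um


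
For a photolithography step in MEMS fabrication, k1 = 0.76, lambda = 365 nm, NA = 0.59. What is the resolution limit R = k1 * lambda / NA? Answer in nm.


Step 1: Identify values: k1 = 0.76, lambda = 365 nm, NA = 0.59
Step 2: R = k1 * lambda / NA
R = 0.76 * 365 / 0.59
R = 470.2 nm


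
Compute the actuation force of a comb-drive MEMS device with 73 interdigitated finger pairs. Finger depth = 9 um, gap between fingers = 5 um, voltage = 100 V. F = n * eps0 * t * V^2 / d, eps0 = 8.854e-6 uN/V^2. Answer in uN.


Step 1: Parameters: n=73, eps0=8.854e-6 uN/V^2, t=9 um, V=100 V, d=5 um
Step 2: V^2 = 10000
Step 3: F = 73 * 8.854e-6 * 9 * 10000 / 5
F = 11.634 uN


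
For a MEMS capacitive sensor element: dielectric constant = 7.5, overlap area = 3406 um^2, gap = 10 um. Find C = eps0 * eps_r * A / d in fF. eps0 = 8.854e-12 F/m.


Step 1: Convert area to m^2: A = 3406e-12 m^2
Step 2: Convert gap to m: d = 10e-6 m
Step 3: C = eps0 * eps_r * A / d
C = 8.854e-12 * 7.5 * 3406e-12 / 10e-6
Step 4: Convert to fF (multiply by 1e15).
C = 22.62 fF


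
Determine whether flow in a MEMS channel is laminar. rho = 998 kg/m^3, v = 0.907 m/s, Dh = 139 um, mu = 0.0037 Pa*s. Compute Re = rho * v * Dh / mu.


Step 1: Convert Dh to meters: Dh = 139e-6 m
Step 2: Re = rho * v * Dh / mu
Re = 998 * 0.907 * 139e-6 / 0.0037
Re = 34.006
Since Re = 34.006 is below ~2300, the flow is laminar.


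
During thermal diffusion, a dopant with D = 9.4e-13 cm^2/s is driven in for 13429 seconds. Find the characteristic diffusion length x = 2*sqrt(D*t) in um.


Step 1: Compute D*t = 9.4e-13 * 13429 = 1.262326e-08 cm^2
Step 2: sqrt(D*t) = 1.12353e-04 cm
Step 3: x = 2 * 1.12353e-04 cm = 2.24706e-04 cm
Step 4: Convert to um (1 cm = 1e4 um): x = 2.247 um


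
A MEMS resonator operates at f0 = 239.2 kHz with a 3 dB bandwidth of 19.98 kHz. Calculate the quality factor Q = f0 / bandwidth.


Step 1: Q = f0 / bandwidth
Step 2: Q = 239.2 / 19.98
Q = 12.0


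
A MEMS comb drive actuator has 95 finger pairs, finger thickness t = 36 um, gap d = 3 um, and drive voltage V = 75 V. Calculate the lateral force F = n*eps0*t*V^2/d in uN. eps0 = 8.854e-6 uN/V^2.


Step 1: Parameters: n=95, eps0=8.854e-6 uN/V^2, t=36 um, V=75 V, d=3 um
Step 2: V^2 = 5625
Step 3: F = 95 * 8.854e-6 * 36 * 5625 / 3
F = 56.776 uN


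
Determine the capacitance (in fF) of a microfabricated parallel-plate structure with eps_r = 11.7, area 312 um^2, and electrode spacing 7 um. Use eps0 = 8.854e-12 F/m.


Step 1: Convert area to m^2: A = 312e-12 m^2
Step 2: Convert gap to m: d = 7e-6 m
Step 3: C = eps0 * eps_r * A / d
C = 8.854e-12 * 11.7 * 312e-12 / 7e-6
Step 4: Convert to fF (multiply by 1e15).
C = 4.62 fF


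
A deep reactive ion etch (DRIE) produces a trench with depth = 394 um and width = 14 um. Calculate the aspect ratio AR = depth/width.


Step 1: AR = depth / width
Step 2: AR = 394 / 14
AR = 28.1


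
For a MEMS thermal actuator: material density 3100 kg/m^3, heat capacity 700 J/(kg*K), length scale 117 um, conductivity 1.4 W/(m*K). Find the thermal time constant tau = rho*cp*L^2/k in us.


Step 1: Convert L to m: L = 117e-6 m
Step 2: L^2 = (117e-6)^2 = 1.3689e-08 m^2
Step 3: tau = 3100 * 700 * 1.3689e-08 / 1.4 = 2.121795e-02 s
Step 4: Convert to microseconds (multiply by 1e6).
tau = 21217.95 us


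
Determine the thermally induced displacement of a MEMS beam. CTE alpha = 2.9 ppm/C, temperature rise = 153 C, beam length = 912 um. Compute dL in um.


Step 1: Convert CTE: alpha = 2.9 ppm/C = 2.9e-6 /C
Step 2: dL = 2.9e-6 * 153 * 912
dL = 0.4047 um


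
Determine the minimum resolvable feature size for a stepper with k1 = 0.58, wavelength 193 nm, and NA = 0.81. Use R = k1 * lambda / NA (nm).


Step 1: Identify values: k1 = 0.58, lambda = 193 nm, NA = 0.81
Step 2: R = k1 * lambda / NA
R = 0.58 * 193 / 0.81
R = 138.2 nm


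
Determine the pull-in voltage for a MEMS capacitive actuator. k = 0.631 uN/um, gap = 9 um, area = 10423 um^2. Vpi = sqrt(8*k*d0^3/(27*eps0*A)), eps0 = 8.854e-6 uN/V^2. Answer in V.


Step 1: Compute numerator: 8 * k * d0^3 = 8 * 0.631 * 9^3 = 3679.992
Step 2: Compute denominator: 27 * eps0 * A = 27 * 8.854e-6 * 10423 = 2.491702
Step 3: Vpi = sqrt(3679.992 / 2.491702)
Vpi = 38.43 V


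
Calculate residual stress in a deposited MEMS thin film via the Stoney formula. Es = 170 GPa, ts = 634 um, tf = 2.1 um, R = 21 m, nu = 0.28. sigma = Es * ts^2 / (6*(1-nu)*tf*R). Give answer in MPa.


Step 1: Compute numerator: Es * ts^2 = 170 * 634^2 = 68332520 (GPa*um^2)
Step 2: Compute denominator (R in um): 6*(1-nu)*tf*R = 6*0.72*2.1*21e6 = 190512000.0 (um^2)
Step 3: sigma (GPa) = 68332520 / 190512000.0 = 3.58678e-01 GPa
Step 4: Convert to MPa (x1000): sigma = 358.7 MPa


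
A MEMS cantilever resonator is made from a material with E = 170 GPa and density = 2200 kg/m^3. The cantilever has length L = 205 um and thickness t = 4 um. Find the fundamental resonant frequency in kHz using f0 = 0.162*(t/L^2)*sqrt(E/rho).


Step 1: Convert units to SI.
t_SI = 4e-6 m, L_SI = 205e-6 m
Step 2: Calculate sqrt(E/rho).
sqrt(170e9 / 2200) = 8790.49 m/s
Step 3: Compute f0.
f0 = 0.162 * 4e-6 / (205e-6)^2 * 8790.49 = 135544.0 Hz = 135.54 kHz


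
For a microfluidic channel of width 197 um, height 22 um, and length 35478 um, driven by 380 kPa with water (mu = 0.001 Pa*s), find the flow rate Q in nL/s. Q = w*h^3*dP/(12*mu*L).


Step 1: Convert all dimensions to SI (meters).
w = 197e-6 m, h = 22e-6 m, L = 35478e-6 m, dP = 380e3 Pa
Step 2: Q = w * h^3 * dP / (12 * mu * L)
Q = 197e-6 * (22e-6)^3 * 380e3 / (12 * 0.001 * 35478e-6) = 1.87230885e-09 m^3/s
Step 3: Convert Q from m^3/s to nL/s (1 m^3 = 1e12 nL, so multiply by 1e12).
Q = 1872.309 nL/s


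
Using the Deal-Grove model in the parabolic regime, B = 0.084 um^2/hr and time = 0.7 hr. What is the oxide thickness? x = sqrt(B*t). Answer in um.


Step 1: Compute B*t = 0.084 * 0.7 = 0.0588
Step 2: x = sqrt(0.0588)
x = 0.242 um


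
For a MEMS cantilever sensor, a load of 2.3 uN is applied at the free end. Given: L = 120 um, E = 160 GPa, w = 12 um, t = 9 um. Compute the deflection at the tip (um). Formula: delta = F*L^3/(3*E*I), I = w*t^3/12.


Step 1: Calculate the second moment of area.
I = w * t^3 / 12 = 12 * 9^3 / 12 = 729.0 um^4
Step 2: Convert E to consistent units (1 GPa = 1000 uN/um^2).
E = 160 GPa = 160000 uN/um^2
Step 3: Calculate tip deflection.
delta = F * L^3 / (3 * E * I)
delta = 2.3 * 120^3 / (3 * 160000 * 729.0)
delta = 0.0114 um


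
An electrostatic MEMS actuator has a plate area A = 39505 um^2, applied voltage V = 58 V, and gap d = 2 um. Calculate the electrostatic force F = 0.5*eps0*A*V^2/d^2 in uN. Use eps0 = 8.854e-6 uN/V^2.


Step 1: Identify parameters.
eps0 = 8.854e-6 uN/V^2, A = 39505 um^2, V = 58 V, d = 2 um
Step 2: Compute V^2 = 58^2 = 3364
Step 3: Compute d^2 = 2^2 = 4
Step 4: F = 0.5 * 8.854e-6 * 39505 * 3364 / 4
F = 147.081 uN


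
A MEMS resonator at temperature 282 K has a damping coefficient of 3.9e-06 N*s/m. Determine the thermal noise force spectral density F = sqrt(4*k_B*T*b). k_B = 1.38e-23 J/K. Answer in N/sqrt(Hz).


Step 1: Compute 4 * k_B * T * b
= 4 * 1.38e-23 * 282 * 3.9e-06
= 6.0709e-26 N^2/Hz
Step 2: F_noise = sqrt(6.0709e-26)
F_noise = 2.46e-13 N/sqrt(Hz)


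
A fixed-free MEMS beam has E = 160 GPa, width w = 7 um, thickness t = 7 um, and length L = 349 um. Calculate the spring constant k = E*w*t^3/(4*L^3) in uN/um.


Step 1: Convert E to consistent units (1 GPa = 1000 uN/um^2).
E = 160 GPa = 160000 uN/um^2
Step 2: Compute t^3 = 7^3 = 343
Step 3: Compute L^3 = 349^3 = 42508549
Step 4: k = 160000 * 7 * 343 / (4 * 42508549)
k = 2.2593 uN/um


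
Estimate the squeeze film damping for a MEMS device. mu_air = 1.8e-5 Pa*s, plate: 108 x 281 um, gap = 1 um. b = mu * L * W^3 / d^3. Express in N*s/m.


Step 1: Convert to SI.
L = 108e-6 m, W = 281e-6 m, d = 1e-6 m
Step 2: W^3 = (281e-6)^3 = 2.22e-11 m^3
Step 3: d^3 = (1e-6)^3 = 1.00e-18 m^3
Step 4: b = 1.8e-5 * 108e-6 * 2.22e-11 / 1.00e-18
b = 4.31e-02 N*s/m


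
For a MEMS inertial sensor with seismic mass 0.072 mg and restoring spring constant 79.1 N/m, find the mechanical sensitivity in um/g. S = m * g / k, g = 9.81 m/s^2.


Step 1: Convert mass: m = 0.072 mg = 7.20e-08 kg
Step 2: S = m * g / k = 7.20e-08 * 9.81 / 79.1
Step 3: S = 8.93e-09 m/g
Step 4: Convert to um/g: S = 0.009 um/g


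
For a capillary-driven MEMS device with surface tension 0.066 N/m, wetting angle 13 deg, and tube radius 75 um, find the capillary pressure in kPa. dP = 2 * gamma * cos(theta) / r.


Step 1: cos(13 deg) = 0.9744
Step 2: Convert r to m: r = 75e-6 m
Step 3: dP = 2 * 0.066 * 0.9744 / 75e-6 = 1714.9 Pa
Step 4: Convert Pa to kPa (divide by 1000).
dP = 1.71 kPa


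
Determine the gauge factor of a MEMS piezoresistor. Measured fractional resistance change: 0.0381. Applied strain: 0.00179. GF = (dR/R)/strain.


Step 1: Identify values.
dR/R = 0.0381, strain = 0.00179
Step 2: GF = (dR/R) / strain = 0.0381 / 0.00179
GF = 21.3


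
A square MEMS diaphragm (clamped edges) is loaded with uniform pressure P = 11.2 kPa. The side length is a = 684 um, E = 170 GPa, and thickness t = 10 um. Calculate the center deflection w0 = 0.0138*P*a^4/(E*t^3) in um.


Step 1: Convert pressure to compatible units (E is in GPa, so P in GPa).
P = 11.2 kPa = 11.2e-6 GPa
Step 2: Compute numerator: 0.0138 * P * a^4.
a^4 = 684^4 = 218889236736
numerator = 0.0138 * 11.2e-6 * 218889236736 = 3.3832e+04
Step 3: Compute denominator: E * t^3 = 170 * 10^3 = 170000
Step 4: w0 = numerator / denominator = 3.3832e+04 / 170000 = 0.199 um


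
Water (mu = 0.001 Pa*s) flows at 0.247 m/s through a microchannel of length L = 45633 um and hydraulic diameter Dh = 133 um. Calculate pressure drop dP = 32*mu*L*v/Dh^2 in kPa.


Step 1: Convert to SI: L = 45633e-6 m, Dh = 133e-6 m
Step 2: dP = 32 * 0.001 * 45633e-6 * 0.247 / (133e-6)^2
Step 3: dP = 20390.26 Pa
Step 4: Convert to kPa: dP = 20.39 kPa


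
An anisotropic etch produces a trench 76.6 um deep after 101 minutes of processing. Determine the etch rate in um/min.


Step 1: Etch rate = depth / time
Step 2: rate = 76.6 / 101
rate = 0.758 um/min


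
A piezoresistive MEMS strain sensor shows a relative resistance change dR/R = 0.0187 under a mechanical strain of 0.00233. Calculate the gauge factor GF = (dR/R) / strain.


Step 1: Identify values.
dR/R = 0.0187, strain = 0.00233
Step 2: GF = (dR/R) / strain = 0.0187 / 0.00233
GF = 8.0


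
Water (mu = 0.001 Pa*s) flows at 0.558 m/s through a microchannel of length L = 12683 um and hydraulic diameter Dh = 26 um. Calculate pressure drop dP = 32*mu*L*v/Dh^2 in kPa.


Step 1: Convert to SI: L = 12683e-6 m, Dh = 26e-6 m
Step 2: dP = 32 * 0.001 * 12683e-6 * 0.558 / (26e-6)^2
Step 3: dP = 335011.31 Pa
Step 4: Convert to kPa: dP = 335.01 kPa


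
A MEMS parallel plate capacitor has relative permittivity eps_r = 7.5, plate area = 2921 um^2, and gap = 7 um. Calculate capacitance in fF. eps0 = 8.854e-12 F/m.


Step 1: Convert area to m^2: A = 2921e-12 m^2
Step 2: Convert gap to m: d = 7e-6 m
Step 3: C = eps0 * eps_r * A / d
C = 8.854e-12 * 7.5 * 2921e-12 / 7e-6
Step 4: Convert to fF (multiply by 1e15).
C = 27.71 fF


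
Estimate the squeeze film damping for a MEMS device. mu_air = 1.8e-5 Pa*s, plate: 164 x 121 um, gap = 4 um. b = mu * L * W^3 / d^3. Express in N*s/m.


Step 1: Convert to SI.
L = 164e-6 m, W = 121e-6 m, d = 4e-6 m
Step 2: W^3 = (121e-6)^3 = 1.77e-12 m^3
Step 3: d^3 = (4e-6)^3 = 6.40e-17 m^3
Step 4: b = 1.8e-5 * 164e-6 * 1.77e-12 / 6.40e-17
b = 8.17e-05 N*s/m


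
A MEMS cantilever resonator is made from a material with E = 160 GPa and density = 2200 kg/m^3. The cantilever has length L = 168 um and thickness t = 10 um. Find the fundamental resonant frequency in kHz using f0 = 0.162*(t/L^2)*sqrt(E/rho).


Step 1: Convert units to SI.
t_SI = 10e-6 m, L_SI = 168e-6 m
Step 2: Calculate sqrt(E/rho).
sqrt(160e9 / 2200) = 8528.03 m/s
Step 3: Compute f0.
f0 = 0.162 * 10e-6 / (168e-6)^2 * 8528.03 = 489491.5 Hz = 489.49 kHz


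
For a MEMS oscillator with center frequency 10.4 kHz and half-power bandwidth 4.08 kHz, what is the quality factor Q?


Step 1: Q = f0 / bandwidth
Step 2: Q = 10.4 / 4.08
Q = 2.5


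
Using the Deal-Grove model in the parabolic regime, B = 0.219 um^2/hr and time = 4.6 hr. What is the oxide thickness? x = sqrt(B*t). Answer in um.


Step 1: Compute B*t = 0.219 * 4.6 = 1.0074
Step 2: x = sqrt(1.0074)
x = 1.004 um


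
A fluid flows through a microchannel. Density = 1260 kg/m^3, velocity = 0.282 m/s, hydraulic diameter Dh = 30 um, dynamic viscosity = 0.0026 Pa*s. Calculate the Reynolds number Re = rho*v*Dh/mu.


Step 1: Convert Dh to meters: Dh = 30e-6 m
Step 2: Re = rho * v * Dh / mu
Re = 1260 * 0.282 * 30e-6 / 0.0026
Re = 4.1


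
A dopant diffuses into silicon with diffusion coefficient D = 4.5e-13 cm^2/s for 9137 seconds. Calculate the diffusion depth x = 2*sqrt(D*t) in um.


Step 1: Compute D*t = 4.5e-13 * 9137 = 4.11165e-09 cm^2
Step 2: sqrt(D*t) = 6.41221e-05 cm
Step 3: x = 2 * 6.41221e-05 cm = 1.282442e-04 cm
Step 4: Convert to um (1 cm = 1e4 um): x = 1.282 um


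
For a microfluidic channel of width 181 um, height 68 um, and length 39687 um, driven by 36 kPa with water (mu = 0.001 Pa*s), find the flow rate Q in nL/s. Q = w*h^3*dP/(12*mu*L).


Step 1: Convert all dimensions to SI (meters).
w = 181e-6 m, h = 68e-6 m, L = 39687e-6 m, dP = 36e3 Pa
Step 2: Q = w * h^3 * dP / (12 * mu * L)
Q = 181e-6 * (68e-6)^3 * 36e3 / (12 * 0.001 * 39687e-6) = 4.30207816e-09 m^3/s
Step 3: Convert Q from m^3/s to nL/s (1 m^3 = 1e12 nL, so multiply by 1e12).
Q = 4302.078 nL/s


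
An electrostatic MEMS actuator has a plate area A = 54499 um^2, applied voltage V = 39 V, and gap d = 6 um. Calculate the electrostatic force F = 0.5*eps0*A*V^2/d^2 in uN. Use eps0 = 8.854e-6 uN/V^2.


Step 1: Identify parameters.
eps0 = 8.854e-6 uN/V^2, A = 54499 um^2, V = 39 V, d = 6 um
Step 2: Compute V^2 = 39^2 = 1521
Step 3: Compute d^2 = 6^2 = 36
Step 4: F = 0.5 * 8.854e-6 * 54499 * 1521 / 36
F = 10.194 uN


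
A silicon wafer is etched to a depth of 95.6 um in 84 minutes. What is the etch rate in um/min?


Step 1: Etch rate = depth / time
Step 2: rate = 95.6 / 84
rate = 1.138 um/min


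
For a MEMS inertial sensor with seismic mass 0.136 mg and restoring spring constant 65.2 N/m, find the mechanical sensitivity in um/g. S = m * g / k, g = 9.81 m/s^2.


Step 1: Convert mass: m = 0.136 mg = 1.36e-07 kg
Step 2: S = m * g / k = 1.36e-07 * 9.81 / 65.2
Step 3: S = 2.05e-08 m/g
Step 4: Convert to um/g: S = 0.02 um/g


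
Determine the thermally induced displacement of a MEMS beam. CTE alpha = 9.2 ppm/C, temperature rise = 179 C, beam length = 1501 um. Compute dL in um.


Step 1: Convert CTE: alpha = 9.2 ppm/C = 9.2e-6 /C
Step 2: dL = 9.2e-6 * 179 * 1501
dL = 2.4718 um


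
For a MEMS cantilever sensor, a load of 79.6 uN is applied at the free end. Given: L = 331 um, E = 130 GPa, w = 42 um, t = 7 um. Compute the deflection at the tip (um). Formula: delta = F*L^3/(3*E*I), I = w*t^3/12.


Step 1: Calculate the second moment of area.
I = w * t^3 / 12 = 42 * 7^3 / 12 = 1200.5 um^4
Step 2: Convert E to consistent units (1 GPa = 1000 uN/um^2).
E = 130 GPa = 130000 uN/um^2
Step 3: Calculate tip deflection.
delta = F * L^3 / (3 * E * I)
delta = 79.6 * 331^3 / (3 * 130000 * 1200.5)
delta = 6.1655 um


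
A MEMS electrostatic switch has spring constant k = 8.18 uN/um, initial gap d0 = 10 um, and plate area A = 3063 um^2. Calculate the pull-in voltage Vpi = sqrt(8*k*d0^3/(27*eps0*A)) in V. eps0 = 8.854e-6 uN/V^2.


Step 1: Compute numerator: 8 * k * d0^3 = 8 * 8.18 * 10^3 = 65440.0
Step 2: Compute denominator: 27 * eps0 * A = 27 * 8.854e-6 * 3063 = 0.732235
Step 3: Vpi = sqrt(65440.0 / 0.732235)
Vpi = 298.95 V


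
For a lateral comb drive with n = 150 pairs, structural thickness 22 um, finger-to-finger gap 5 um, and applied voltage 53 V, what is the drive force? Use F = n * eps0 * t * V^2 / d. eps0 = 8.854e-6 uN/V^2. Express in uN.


Step 1: Parameters: n=150, eps0=8.854e-6 uN/V^2, t=22 um, V=53 V, d=5 um
Step 2: V^2 = 2809
Step 3: F = 150 * 8.854e-6 * 22 * 2809 / 5
F = 16.415 uN


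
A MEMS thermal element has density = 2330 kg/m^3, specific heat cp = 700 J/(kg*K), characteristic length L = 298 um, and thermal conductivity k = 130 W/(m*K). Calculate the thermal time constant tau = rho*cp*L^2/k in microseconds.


Step 1: Convert L to m: L = 298e-6 m
Step 2: L^2 = (298e-6)^2 = 8.8804e-08 m^2
Step 3: tau = 2330 * 700 * 8.8804e-08 / 130 = 1.11414865e-03 s
Step 4: Convert to microseconds (multiply by 1e6).
tau = 1114.149 us


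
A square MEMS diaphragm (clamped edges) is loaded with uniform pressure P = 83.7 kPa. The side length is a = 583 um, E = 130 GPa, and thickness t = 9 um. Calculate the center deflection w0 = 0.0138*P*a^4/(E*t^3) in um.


Step 1: Convert pressure to compatible units (E is in GPa, so P in GPa).
P = 83.7 kPa = 83.7e-6 GPa
Step 2: Compute numerator: 0.0138 * P * a^4.
a^4 = 583^4 = 115524532321
numerator = 0.0138 * 83.7e-6 * 115524532321 = 1.33438e+05
Step 3: Compute denominator: E * t^3 = 130 * 9^3 = 94770
Step 4: w0 = numerator / denominator = 1.33438e+05 / 94770 = 1.408 um
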